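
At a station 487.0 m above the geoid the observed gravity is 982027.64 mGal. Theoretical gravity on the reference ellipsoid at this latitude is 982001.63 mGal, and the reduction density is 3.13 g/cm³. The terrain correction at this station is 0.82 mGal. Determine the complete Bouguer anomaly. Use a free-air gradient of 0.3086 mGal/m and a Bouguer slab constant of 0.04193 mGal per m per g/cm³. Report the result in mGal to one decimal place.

Free-air correction = 0.3086 × 487.0 = 150.29 mGal
Free-air anomaly = 982027.64 − 982001.63 + (150.29) = 176.30 mGal
Bouguer slab correction = 0.04193 × 3.13 × 487.0 = 63.91 mGal
Simple Bouguer anomaly = 176.30 − (63.91) = 112.39 mGal
Complete Bouguer anomaly = 112.39 + 0.82 = 113.21 mGal

113.2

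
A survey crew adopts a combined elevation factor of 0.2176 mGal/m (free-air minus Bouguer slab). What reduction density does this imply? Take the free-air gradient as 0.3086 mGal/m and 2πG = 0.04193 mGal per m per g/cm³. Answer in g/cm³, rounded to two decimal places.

2.17

0.2176 = 0.3086 − 0.04193 × ρ
ρ = (0.3086 − 0.2176) / 0.04193 = 2.17 g/cm³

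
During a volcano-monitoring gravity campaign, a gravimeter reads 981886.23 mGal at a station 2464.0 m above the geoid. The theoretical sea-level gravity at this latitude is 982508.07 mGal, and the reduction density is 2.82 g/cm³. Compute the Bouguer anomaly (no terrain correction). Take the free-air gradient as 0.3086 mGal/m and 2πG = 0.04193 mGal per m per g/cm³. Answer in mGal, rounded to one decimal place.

-152.8

Free-air correction = 0.3086 × 2464.0 = 760.39 mGal
Free-air anomaly = 981886.23 − 982508.07 + (760.39) = 138.55 mGal
Bouguer slab correction = 0.04193 × 2.82 × 2464.0 = 291.35 mGal
Simple Bouguer anomaly = 138.55 − (291.35) = -152.80 mGal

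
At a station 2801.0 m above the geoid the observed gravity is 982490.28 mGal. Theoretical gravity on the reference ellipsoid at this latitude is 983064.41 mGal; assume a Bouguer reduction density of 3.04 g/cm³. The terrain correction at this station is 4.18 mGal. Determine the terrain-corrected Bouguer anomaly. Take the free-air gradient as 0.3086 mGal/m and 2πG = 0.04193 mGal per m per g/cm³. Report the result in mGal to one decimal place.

Free-air correction = 0.3086 × 2801.0 = 864.39 mGal
Free-air anomaly = 982490.28 − 983064.41 + (864.39) = 290.26 mGal
Bouguer slab correction = 0.04193 × 3.04 × 2801.0 = 357.04 mGal
Simple Bouguer anomaly = 290.26 − (357.04) = -66.78 mGal
Complete Bouguer anomaly = -66.78 + 4.18 = -62.60 mGal

-62.6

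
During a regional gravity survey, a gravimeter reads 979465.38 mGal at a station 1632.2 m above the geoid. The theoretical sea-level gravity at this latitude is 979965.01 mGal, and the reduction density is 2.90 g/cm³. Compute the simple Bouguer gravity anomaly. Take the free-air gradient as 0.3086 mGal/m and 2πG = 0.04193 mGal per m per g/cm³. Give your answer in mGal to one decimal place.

-194.4

Free-air correction = 0.3086 × 1632.2 = 503.70 mGal
Free-air anomaly = 979465.38 − 979965.01 + (503.70) = 4.07 mGal
Bouguer slab correction = 0.04193 × 2.90 × 1632.2 = 198.47 mGal
Simple Bouguer anomaly = 4.07 − (198.47) = -194.40 mGal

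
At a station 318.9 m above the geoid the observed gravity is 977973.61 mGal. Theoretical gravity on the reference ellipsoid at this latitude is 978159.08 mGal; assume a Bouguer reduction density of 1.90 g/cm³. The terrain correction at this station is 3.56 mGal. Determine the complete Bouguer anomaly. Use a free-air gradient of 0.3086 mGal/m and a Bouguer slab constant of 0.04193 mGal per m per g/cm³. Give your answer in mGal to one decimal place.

-108.9

Free-air correction = 0.3086 × 318.9 = 98.41 mGal
Free-air anomaly = 977973.61 − 978159.08 + (98.41) = -87.06 mGal
Bouguer slab correction = 0.04193 × 1.90 × 318.9 = 25.41 mGal
Simple Bouguer anomaly = -87.06 − (25.41) = -112.47 mGal
Complete Bouguer anomaly = -112.47 + 3.56 = -108.91 mGal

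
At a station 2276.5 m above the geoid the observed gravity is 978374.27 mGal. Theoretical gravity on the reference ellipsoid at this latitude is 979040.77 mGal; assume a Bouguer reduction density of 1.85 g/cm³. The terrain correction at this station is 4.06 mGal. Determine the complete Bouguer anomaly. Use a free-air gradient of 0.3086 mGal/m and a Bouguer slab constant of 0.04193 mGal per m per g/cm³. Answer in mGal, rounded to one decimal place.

-136.5

Free-air correction = 0.3086 × 2276.5 = 702.53 mGal
Free-air anomaly = 978374.27 − 979040.77 + (702.53) = 36.03 mGal
Bouguer slab correction = 0.04193 × 1.85 × 2276.5 = 176.59 mGal
Simple Bouguer anomaly = 36.03 − (176.59) = -140.56 mGal
Complete Bouguer anomaly = -140.56 + 4.06 = -136.50 mGal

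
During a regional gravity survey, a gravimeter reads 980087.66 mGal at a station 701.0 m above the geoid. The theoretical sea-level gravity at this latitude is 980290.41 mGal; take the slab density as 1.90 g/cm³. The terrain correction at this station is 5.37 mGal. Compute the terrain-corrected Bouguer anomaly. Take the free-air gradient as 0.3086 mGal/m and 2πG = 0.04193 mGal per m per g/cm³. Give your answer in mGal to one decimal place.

Free-air correction = 0.3086 × 701.0 = 216.33 mGal
Free-air anomaly = 980087.66 − 980290.41 + (216.33) = 13.58 mGal
Bouguer slab correction = 0.04193 × 1.90 × 701.0 = 55.85 mGal
Simple Bouguer anomaly = 13.58 − (55.85) = -42.27 mGal
Complete Bouguer anomaly = -42.27 + 5.37 = -36.90 mGal

-36.9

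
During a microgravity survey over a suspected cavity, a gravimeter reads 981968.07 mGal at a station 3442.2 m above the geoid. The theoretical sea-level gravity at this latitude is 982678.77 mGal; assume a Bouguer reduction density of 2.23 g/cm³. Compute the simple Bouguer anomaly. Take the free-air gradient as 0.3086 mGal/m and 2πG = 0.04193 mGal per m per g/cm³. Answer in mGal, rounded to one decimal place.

Free-air correction = 0.3086 × 3442.2 = 1062.26 mGal
Free-air anomaly = 981968.07 − 982678.77 + (1062.26) = 351.56 mGal
Bouguer slab correction = 0.04193 × 2.23 × 3442.2 = 321.86 mGal
Simple Bouguer anomaly = 351.56 − (321.86) = 29.70 mGal

29.7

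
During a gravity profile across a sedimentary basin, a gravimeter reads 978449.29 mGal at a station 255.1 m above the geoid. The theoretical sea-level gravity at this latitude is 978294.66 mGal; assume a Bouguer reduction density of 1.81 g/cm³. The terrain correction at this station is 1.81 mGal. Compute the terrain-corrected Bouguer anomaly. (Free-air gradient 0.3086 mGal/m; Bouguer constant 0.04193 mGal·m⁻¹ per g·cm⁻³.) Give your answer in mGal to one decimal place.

215.8

Free-air correction = 0.3086 × 255.1 = 78.72 mGal
Free-air anomaly = 978449.29 − 978294.66 + (78.72) = 233.35 mGal
Bouguer slab correction = 0.04193 × 1.81 × 255.1 = 19.36 mGal
Simple Bouguer anomaly = 233.35 − (19.36) = 213.99 mGal
Complete Bouguer anomaly = 213.99 + 1.81 = 215.80 mGal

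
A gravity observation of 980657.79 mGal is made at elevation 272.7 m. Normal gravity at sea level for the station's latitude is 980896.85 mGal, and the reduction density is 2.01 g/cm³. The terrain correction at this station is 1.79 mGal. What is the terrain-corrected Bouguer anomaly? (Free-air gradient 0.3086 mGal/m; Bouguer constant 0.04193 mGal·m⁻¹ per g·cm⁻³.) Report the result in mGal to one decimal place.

Free-air correction = 0.3086 × 272.7 = 84.16 mGal
Free-air anomaly = 980657.79 − 980896.85 + (84.16) = -154.90 mGal
Bouguer slab correction = 0.04193 × 2.01 × 272.7 = 22.98 mGal
Simple Bouguer anomaly = -154.90 − (22.98) = -177.88 mGal
Complete Bouguer anomaly = -177.88 + 1.79 = -176.09 mGal

-176.1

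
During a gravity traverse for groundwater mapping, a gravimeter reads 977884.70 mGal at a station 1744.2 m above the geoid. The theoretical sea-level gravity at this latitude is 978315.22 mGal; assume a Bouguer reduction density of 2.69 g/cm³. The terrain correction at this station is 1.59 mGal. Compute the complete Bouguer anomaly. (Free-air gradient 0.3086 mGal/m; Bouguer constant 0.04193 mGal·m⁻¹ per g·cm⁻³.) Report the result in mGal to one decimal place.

-87.4

Free-air correction = 0.3086 × 1744.2 = 538.26 mGal
Free-air anomaly = 977884.70 − 978315.22 + (538.26) = 107.74 mGal
Bouguer slab correction = 0.04193 × 2.69 × 1744.2 = 196.73 mGal
Simple Bouguer anomaly = 107.74 − (196.73) = -88.99 mGal
Complete Bouguer anomaly = -88.99 + 1.59 = -87.40 mGal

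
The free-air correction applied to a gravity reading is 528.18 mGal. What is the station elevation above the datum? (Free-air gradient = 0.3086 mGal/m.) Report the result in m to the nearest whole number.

h = 528.18 / 0.3086 = 1711.54 m

1712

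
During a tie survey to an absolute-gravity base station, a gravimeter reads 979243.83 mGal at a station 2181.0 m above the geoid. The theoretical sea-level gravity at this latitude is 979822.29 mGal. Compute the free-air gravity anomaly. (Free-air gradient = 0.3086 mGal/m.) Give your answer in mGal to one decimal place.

94.6

Free-air correction = 0.3086 × 2181.0 = 673.06 mGal
Free-air anomaly = 979243.83 − 979822.29 + (673.06) = 94.60 mGal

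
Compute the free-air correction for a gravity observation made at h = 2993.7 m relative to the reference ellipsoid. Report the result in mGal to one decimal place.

Free-air correction = 0.3086 × 2993.7 = 923.9 mGal

923.9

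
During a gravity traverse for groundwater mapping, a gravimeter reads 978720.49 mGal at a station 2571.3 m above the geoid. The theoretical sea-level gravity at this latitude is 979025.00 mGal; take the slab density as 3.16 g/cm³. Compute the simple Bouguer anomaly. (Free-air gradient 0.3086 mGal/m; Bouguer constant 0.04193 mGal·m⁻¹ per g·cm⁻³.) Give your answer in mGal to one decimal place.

Free-air correction = 0.3086 × 2571.3 = 793.50 mGal
Free-air anomaly = 978720.49 − 979025.00 + (793.50) = 488.99 mGal
Bouguer slab correction = 0.04193 × 3.16 × 2571.3 = 340.69 mGal
Simple Bouguer anomaly = 488.99 − (340.69) = 148.30 mGal

148.3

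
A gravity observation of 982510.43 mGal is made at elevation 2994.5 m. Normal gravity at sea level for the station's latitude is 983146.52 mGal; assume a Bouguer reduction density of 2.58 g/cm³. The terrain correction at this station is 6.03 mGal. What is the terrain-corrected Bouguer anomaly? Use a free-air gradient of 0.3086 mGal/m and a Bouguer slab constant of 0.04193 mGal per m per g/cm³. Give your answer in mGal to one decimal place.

Free-air correction = 0.3086 × 2994.5 = 924.10 mGal
Free-air anomaly = 982510.43 − 983146.52 + (924.10) = 288.01 mGal
Bouguer slab correction = 0.04193 × 2.58 × 2994.5 = 323.94 mGal
Simple Bouguer anomaly = 288.01 − (323.94) = -35.93 mGal
Complete Bouguer anomaly = -35.93 + 6.03 = -29.90 mGal

-29.9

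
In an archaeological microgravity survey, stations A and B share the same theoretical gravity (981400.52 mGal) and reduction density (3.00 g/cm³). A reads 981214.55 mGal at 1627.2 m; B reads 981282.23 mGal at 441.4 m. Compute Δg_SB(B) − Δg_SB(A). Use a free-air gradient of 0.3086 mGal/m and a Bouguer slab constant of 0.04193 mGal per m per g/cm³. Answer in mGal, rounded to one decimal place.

Δg_SB(A) = 981214.55 − 981400.52 + 0.3086×1627.2 − 0.04193×3.00×1627.2 = 111.50 mGal
Δg_SB(B) = 981282.23 − 981400.52 + 0.3086×441.4 − 0.04193×3.00×441.4 = -37.60 mGal
Difference = -37.60 − (111.50) = -149.10 mGal

-149.1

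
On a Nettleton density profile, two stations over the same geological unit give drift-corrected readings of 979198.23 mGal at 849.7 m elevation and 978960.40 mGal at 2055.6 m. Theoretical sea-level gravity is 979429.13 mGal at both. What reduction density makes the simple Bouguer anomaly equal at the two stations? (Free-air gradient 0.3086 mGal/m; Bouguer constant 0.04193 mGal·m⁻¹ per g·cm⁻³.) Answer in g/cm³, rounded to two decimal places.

2.66

Δg_obs = 978960.40 − 979198.23 = -237.83 mGal over Δh = 2055.6 − 849.7 = 1205.9 m
Equal Bouguer anomalies ⇒ Δg_obs + (0.3086 − 0.04193ρ)·Δh = 0
0.3086 − 0.04193ρ = −Δg_obs/Δh = 0.19722
ρ = (0.3086 − 0.19722) / 0.04193 = 2.66 g/cm³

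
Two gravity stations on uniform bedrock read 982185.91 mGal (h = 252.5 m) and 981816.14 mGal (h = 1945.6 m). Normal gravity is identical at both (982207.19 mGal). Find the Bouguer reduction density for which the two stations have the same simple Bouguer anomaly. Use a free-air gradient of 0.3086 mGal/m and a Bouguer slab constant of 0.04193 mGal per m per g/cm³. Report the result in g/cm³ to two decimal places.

Δg_obs = 981816.14 − 982185.91 = -369.77 mGal over Δh = 1945.6 − 252.5 = 1693.1 m
Equal Bouguer anomalies ⇒ Δg_obs + (0.3086 − 0.04193ρ)·Δh = 0
0.3086 − 0.04193ρ = −Δg_obs/Δh = 0.21840
ρ = (0.3086 − 0.21840) / 0.04193 = 2.15 g/cm³

2.15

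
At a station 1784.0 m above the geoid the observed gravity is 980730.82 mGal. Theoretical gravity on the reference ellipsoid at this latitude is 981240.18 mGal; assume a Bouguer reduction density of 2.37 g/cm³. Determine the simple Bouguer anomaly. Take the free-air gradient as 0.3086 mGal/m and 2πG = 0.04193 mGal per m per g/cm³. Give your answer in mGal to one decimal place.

Free-air correction = 0.3086 × 1784.0 = 550.54 mGal
Free-air anomaly = 980730.82 − 981240.18 + (550.54) = 41.18 mGal
Bouguer slab correction = 0.04193 × 2.37 × 1784.0 = 177.28 mGal
Simple Bouguer anomaly = 41.18 − (177.28) = -136.10 mGal

-136.1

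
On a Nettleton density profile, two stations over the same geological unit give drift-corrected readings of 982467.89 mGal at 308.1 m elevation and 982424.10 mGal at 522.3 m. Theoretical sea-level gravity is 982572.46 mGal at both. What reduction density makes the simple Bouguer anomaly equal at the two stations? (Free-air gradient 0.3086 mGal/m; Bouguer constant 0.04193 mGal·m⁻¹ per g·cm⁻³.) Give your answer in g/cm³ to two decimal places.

2.48

Δg_obs = 982424.10 − 982467.89 = -43.79 mGal over Δh = 522.3 − 308.1 = 214.2 m
Equal Bouguer anomalies ⇒ Δg_obs + (0.3086 − 0.04193ρ)·Δh = 0
0.3086 − 0.04193ρ = −Δg_obs/Δh = 0.20444
ρ = (0.3086 − 0.20444) / 0.04193 = 2.48 g/cm³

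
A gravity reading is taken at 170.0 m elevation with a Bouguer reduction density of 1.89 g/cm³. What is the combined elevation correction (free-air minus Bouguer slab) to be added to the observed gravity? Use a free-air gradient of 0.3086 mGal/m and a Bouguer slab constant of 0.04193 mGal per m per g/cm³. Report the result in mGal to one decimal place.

Combined gradient = 0.3086 − 0.04193 × 1.89 = 0.2293523 mGal/m
Combined elevation correction = 0.2293523 × 170.0 = 39.0 mGal

39.0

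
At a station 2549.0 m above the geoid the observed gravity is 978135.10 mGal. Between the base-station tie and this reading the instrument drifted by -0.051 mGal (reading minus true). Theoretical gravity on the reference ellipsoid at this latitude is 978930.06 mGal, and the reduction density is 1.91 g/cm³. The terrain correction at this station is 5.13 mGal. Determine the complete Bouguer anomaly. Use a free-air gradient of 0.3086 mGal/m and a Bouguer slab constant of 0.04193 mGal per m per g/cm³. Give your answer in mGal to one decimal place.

-207.3

Drift-corrected reading = 978135.10 − (-0.051) = 978135.151 mGal
Free-air correction = 0.3086 × 2549.0 = 786.62 mGal
Free-air anomaly = 978135.151 − 978930.06 + (786.62) = -8.289 mGal
Bouguer slab correction = 0.04193 × 1.91 × 2549.0 = 204.14 mGal
Simple Bouguer anomaly = -8.289 − (204.14) = -212.429 mGal
Complete Bouguer anomaly = -212.429 + 5.13 = -207.299 mGal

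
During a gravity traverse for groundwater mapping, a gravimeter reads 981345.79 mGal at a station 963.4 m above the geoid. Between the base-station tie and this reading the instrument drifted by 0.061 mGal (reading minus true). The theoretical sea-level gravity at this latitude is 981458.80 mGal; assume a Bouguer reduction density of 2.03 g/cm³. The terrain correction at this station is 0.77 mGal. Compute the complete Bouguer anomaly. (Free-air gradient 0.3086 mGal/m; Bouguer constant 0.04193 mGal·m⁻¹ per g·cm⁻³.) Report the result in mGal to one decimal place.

Drift-corrected reading = 981345.79 − (0.061) = 981345.729 mGal
Free-air correction = 0.3086 × 963.4 = 297.31 mGal
Free-air anomaly = 981345.729 − 981458.80 + (297.31) = 184.239 mGal
Bouguer slab correction = 0.04193 × 2.03 × 963.4 = 82.00 mGal
Simple Bouguer anomaly = 184.239 − (82.00) = 102.239 mGal
Complete Bouguer anomaly = 102.239 + 0.77 = 103.009 mGal

103.0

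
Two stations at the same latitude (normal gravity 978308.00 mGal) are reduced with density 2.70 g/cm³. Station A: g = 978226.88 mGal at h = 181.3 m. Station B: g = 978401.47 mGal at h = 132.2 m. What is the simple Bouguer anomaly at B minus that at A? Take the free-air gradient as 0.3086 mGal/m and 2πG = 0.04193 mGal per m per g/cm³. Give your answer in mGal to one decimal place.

165.0

Δg_SB(A) = 978226.88 − 978308.00 + 0.3086×181.3 − 0.04193×2.70×181.3 = -45.70 mGal
Δg_SB(B) = 978401.47 − 978308.00 + 0.3086×132.2 − 0.04193×2.70×132.2 = 119.30 mGal
Difference = 119.30 − (-45.70) = 165.00 mGal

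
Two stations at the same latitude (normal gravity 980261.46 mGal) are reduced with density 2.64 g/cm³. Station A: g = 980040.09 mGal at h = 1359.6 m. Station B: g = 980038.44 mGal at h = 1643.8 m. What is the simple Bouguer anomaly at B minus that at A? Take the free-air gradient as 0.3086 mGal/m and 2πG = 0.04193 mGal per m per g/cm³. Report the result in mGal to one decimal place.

54.6

Δg_SB(A) = 980040.09 − 980261.46 + 0.3086×1359.6 − 0.04193×2.64×1359.6 = 47.70 mGal
Δg_SB(B) = 980038.44 − 980261.46 + 0.3086×1643.8 − 0.04193×2.64×1643.8 = 102.30 mGal
Difference = 102.30 − (47.70) = 54.60 mGal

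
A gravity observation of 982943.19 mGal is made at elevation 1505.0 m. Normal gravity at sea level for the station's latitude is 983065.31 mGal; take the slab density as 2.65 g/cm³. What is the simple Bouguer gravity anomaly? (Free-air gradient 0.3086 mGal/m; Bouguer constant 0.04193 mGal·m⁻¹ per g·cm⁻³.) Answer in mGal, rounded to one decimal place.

175.1

Free-air correction = 0.3086 × 1505.0 = 464.44 mGal
Free-air anomaly = 982943.19 − 983065.31 + (464.44) = 342.32 mGal
Bouguer slab correction = 0.04193 × 2.65 × 1505.0 = 167.23 mGal
Simple Bouguer anomaly = 342.32 − (167.23) = 175.09 mGal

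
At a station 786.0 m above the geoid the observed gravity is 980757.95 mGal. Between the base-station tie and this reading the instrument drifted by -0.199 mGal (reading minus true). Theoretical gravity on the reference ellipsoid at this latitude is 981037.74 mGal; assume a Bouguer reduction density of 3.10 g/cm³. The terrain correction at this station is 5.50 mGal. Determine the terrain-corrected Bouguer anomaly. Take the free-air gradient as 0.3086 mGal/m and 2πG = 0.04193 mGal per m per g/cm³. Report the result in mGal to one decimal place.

-133.7

Drift-corrected reading = 980757.95 − (-0.199) = 980758.149 mGal
Free-air correction = 0.3086 × 786.0 = 242.56 mGal
Free-air anomaly = 980758.149 − 981037.74 + (242.56) = -37.031 mGal
Bouguer slab correction = 0.04193 × 3.10 × 786.0 = 102.17 mGal
Simple Bouguer anomaly = -37.031 − (102.17) = -139.201 mGal
Complete Bouguer anomaly = -139.201 + 5.50 = -133.701 mGal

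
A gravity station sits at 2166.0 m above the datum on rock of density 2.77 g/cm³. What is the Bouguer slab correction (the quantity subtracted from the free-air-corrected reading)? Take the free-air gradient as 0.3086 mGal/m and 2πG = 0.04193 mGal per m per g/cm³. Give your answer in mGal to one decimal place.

Bouguer slab correction = 0.04193 × 2.77 × 2166.0 = 251.6 mGal

251.6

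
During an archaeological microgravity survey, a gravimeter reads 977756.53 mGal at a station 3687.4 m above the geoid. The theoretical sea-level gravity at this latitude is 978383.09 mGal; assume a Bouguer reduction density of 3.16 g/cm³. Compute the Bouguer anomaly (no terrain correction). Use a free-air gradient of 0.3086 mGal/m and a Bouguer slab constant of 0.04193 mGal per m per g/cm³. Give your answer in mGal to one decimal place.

22.8

Free-air correction = 0.3086 × 3687.4 = 1137.93 mGal
Free-air anomaly = 977756.53 − 978383.09 + (1137.93) = 511.37 mGal
Bouguer slab correction = 0.04193 × 3.16 × 3687.4 = 488.58 mGal
Simple Bouguer anomaly = 511.37 − (488.58) = 22.79 mGal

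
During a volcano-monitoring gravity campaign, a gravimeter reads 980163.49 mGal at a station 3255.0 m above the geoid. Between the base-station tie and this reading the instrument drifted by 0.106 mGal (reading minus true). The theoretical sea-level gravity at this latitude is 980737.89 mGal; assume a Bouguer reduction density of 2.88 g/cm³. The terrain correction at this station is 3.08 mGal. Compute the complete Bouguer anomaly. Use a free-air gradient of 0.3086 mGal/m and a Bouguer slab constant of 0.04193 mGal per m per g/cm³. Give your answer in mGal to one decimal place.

40.0

Drift-corrected reading = 980163.49 − (0.106) = 980163.384 mGal
Free-air correction = 0.3086 × 3255.0 = 1004.49 mGal
Free-air anomaly = 980163.384 − 980737.89 + (1004.49) = 429.984 mGal
Bouguer slab correction = 0.04193 × 2.88 × 3255.0 = 393.07 mGal
Simple Bouguer anomaly = 429.984 − (393.07) = 36.914 mGal
Complete Bouguer anomaly = 36.914 + 3.08 = 39.994 mGal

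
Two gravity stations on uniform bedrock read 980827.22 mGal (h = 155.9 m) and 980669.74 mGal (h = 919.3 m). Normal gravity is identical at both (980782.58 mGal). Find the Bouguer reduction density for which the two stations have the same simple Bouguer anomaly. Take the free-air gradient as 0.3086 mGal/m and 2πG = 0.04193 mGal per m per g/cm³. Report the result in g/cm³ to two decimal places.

2.44

Δg_obs = 980669.74 − 980827.22 = -157.48 mGal over Δh = 919.3 − 155.9 = 763.4 m
Equal Bouguer anomalies ⇒ Δg_obs + (0.3086 − 0.04193ρ)·Δh = 0
0.3086 − 0.04193ρ = −Δg_obs/Δh = 0.20629
ρ = (0.3086 − 0.20629) / 0.04193 = 2.44 g/cm³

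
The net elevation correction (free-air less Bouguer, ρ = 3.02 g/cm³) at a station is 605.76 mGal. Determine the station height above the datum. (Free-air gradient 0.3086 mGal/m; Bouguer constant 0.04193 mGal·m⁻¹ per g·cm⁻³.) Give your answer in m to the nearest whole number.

Combined gradient = 0.3086 − 0.04193 × 3.02 = 0.1819714 mGal/m
h = 605.76 / 0.1819714 = 3328.87 m

3329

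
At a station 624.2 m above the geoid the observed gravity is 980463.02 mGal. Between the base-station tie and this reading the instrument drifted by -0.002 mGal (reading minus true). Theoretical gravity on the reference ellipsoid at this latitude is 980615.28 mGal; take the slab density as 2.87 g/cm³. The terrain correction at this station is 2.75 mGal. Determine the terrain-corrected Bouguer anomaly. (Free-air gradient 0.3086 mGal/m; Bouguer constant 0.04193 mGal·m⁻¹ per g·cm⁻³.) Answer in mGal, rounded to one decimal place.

-32.0

Drift-corrected reading = 980463.02 − (-0.002) = 980463.022 mGal
Free-air correction = 0.3086 × 624.2 = 192.63 mGal
Free-air anomaly = 980463.022 − 980615.28 + (192.63) = 40.372 mGal
Bouguer slab correction = 0.04193 × 2.87 × 624.2 = 75.12 mGal
Simple Bouguer anomaly = 40.372 − (75.12) = -34.748 mGal
Complete Bouguer anomaly = -34.748 + 2.75 = -31.998 mGal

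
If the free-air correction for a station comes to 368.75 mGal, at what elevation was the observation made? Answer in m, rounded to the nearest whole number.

h = 368.75 / 0.3086 = 1194.91 m

1195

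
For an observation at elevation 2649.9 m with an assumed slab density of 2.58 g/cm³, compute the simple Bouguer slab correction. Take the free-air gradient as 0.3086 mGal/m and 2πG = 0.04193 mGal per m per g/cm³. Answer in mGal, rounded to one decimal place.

286.7

Bouguer slab correction = 0.04193 × 2.58 × 2649.9 = 286.7 mGal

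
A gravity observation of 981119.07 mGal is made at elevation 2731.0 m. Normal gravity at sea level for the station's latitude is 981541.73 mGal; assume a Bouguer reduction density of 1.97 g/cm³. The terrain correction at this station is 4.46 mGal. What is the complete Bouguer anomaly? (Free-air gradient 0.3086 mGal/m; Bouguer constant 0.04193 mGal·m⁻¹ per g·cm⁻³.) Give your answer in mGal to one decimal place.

Free-air correction = 0.3086 × 2731.0 = 842.79 mGal
Free-air anomaly = 981119.07 − 981541.73 + (842.79) = 420.13 mGal
Bouguer slab correction = 0.04193 × 1.97 × 2731.0 = 225.59 mGal
Simple Bouguer anomaly = 420.13 − (225.59) = 194.54 mGal
Complete Bouguer anomaly = 194.54 + 4.46 = 199.00 mGal

199.0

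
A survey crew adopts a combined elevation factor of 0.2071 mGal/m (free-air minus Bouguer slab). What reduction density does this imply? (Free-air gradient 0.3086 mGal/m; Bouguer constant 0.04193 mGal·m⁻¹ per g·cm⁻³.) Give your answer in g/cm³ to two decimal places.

0.2071 = 0.3086 − 0.04193 × ρ
ρ = (0.3086 − 0.2071) / 0.04193 = 2.42 g/cm³

2.42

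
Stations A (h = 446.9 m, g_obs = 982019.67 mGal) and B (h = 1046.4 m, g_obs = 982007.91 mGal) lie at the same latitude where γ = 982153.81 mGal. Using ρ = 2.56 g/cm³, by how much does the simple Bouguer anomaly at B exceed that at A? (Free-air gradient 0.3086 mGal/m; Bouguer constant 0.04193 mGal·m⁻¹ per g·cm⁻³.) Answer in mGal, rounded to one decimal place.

Δg_SB(A) = 982019.67 − 982153.81 + 0.3086×446.9 − 0.04193×2.56×446.9 = -44.20 mGal
Δg_SB(B) = 982007.91 − 982153.81 + 0.3086×1046.4 − 0.04193×2.56×1046.4 = 64.70 mGal
Difference = 64.70 − (-44.20) = 108.90 mGal

108.9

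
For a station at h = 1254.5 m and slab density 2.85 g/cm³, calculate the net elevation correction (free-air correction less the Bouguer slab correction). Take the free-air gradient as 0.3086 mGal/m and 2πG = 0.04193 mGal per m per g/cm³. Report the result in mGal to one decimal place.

Combined gradient = 0.3086 − 0.04193 × 2.85 = 0.1890995 mGal/m
Combined elevation correction = 0.1890995 × 1254.5 = 237.2 mGal

237.2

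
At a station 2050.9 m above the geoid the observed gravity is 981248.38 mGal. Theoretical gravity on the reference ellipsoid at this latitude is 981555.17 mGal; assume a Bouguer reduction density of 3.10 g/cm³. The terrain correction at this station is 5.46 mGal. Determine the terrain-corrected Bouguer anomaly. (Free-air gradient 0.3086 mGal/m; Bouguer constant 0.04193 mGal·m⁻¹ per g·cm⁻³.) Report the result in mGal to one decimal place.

65.0

Free-air correction = 0.3086 × 2050.9 = 632.91 mGal
Free-air anomaly = 981248.38 − 981555.17 + (632.91) = 326.12 mGal
Bouguer slab correction = 0.04193 × 3.10 × 2050.9 = 266.58 mGal
Simple Bouguer anomaly = 326.12 − (266.58) = 59.54 mGal
Complete Bouguer anomaly = 59.54 + 5.46 = 65.00 mGal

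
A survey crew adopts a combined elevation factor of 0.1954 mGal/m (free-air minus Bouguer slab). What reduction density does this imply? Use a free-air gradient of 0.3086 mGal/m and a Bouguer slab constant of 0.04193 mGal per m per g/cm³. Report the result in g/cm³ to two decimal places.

2.70

0.1954 = 0.3086 − 0.04193 × ρ
ρ = (0.3086 − 0.1954) / 0.04193 = 2.70 g/cm³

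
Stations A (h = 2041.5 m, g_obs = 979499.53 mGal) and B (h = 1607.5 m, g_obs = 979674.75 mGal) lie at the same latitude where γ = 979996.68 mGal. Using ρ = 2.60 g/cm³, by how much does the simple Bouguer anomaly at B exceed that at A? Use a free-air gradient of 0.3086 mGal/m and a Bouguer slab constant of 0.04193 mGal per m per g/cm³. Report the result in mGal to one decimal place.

Δg_SB(A) = 979499.53 − 979996.68 + 0.3086×2041.5 − 0.04193×2.60×2041.5 = -89.70 mGal
Δg_SB(B) = 979674.75 − 979996.68 + 0.3086×1607.5 − 0.04193×2.60×1607.5 = -1.10 mGal
Difference = -1.10 − (-89.70) = 88.60 mGal

88.6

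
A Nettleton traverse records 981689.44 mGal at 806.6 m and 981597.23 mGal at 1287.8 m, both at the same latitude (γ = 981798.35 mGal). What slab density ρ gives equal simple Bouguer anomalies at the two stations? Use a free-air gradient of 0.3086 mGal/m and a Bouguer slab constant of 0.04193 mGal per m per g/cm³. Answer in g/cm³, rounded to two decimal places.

2.79

Δg_obs = 981597.23 − 981689.44 = -92.21 mGal over Δh = 1287.8 − 806.6 = 481.2 m
Equal Bouguer anomalies ⇒ Δg_obs + (0.3086 − 0.04193ρ)·Δh = 0
0.3086 − 0.04193ρ = −Δg_obs/Δh = 0.19163
ρ = (0.3086 − 0.19163) / 0.04193 = 2.79 g/cm³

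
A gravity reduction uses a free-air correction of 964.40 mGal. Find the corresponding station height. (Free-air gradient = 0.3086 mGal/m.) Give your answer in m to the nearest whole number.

3125

h = 964.40 / 0.3086 = 3125.08 m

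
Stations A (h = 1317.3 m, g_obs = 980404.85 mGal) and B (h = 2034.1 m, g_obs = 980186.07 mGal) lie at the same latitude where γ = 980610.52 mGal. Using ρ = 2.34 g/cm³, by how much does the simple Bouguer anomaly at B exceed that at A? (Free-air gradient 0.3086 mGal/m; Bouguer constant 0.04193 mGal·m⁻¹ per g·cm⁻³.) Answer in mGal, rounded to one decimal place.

-67.9

Δg_SB(A) = 980404.85 − 980610.52 + 0.3086×1317.3 − 0.04193×2.34×1317.3 = 71.60 mGal
Δg_SB(B) = 980186.07 − 980610.52 + 0.3086×2034.1 − 0.04193×2.34×2034.1 = 3.70 mGal
Difference = 3.70 − (71.60) = -67.90 mGal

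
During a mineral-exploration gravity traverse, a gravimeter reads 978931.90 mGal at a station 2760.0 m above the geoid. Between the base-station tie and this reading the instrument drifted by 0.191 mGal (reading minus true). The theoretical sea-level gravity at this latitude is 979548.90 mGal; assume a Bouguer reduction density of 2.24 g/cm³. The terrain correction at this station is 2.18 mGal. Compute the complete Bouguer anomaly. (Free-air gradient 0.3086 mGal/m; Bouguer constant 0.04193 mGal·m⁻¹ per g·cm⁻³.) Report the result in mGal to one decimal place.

Drift-corrected reading = 978931.90 − (0.191) = 978931.709 mGal
Free-air correction = 0.3086 × 2760.0 = 851.74 mGal
Free-air anomaly = 978931.709 − 979548.90 + (851.74) = 234.549 mGal
Bouguer slab correction = 0.04193 × 2.24 × 2760.0 = 259.23 mGal
Simple Bouguer anomaly = 234.549 − (259.23) = -24.681 mGal
Complete Bouguer anomaly = -24.681 + 2.18 = -22.501 mGal

-22.5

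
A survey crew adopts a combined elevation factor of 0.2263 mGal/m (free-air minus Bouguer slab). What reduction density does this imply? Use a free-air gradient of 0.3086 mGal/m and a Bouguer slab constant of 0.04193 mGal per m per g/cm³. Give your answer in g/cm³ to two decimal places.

1.96

0.2263 = 0.3086 − 0.04193 × ρ
ρ = (0.3086 − 0.2263) / 0.04193 = 1.96 g/cm³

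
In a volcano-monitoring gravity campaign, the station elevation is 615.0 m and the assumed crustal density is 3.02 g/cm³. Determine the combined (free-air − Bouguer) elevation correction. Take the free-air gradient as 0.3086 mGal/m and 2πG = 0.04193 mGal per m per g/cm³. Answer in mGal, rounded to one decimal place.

111.9

Combined gradient = 0.3086 − 0.04193 × 3.02 = 0.1819714 mGal/m
Combined elevation correction = 0.1819714 × 615.0 = 111.9 mGal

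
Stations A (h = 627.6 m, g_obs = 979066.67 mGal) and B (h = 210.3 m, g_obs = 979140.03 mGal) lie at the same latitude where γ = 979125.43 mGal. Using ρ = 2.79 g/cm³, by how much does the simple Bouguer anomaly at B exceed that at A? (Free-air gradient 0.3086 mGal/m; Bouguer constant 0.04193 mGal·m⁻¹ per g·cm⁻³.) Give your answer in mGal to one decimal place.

-6.6

Δg_SB(A) = 979066.67 − 979125.43 + 0.3086×627.6 − 0.04193×2.79×627.6 = 61.50 mGal
Δg_SB(B) = 979140.03 − 979125.43 + 0.3086×210.3 − 0.04193×2.79×210.3 = 54.90 mGal
Difference = 54.90 − (61.50) = -6.60 mGal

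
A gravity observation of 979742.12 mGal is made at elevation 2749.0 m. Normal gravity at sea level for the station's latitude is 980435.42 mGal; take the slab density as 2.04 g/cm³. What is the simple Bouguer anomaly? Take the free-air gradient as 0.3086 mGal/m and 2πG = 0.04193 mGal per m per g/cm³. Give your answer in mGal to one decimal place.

-80.1

Free-air correction = 0.3086 × 2749.0 = 848.34 mGal
Free-air anomaly = 979742.12 − 980435.42 + (848.34) = 155.04 mGal
Bouguer slab correction = 0.04193 × 2.04 × 2749.0 = 235.14 mGal
Simple Bouguer anomaly = 155.04 − (235.14) = -80.10 mGal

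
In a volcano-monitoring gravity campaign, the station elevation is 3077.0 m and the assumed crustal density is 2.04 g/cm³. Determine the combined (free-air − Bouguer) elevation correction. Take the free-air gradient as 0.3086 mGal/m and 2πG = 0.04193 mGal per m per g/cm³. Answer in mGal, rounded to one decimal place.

Combined gradient = 0.3086 − 0.04193 × 2.04 = 0.2230628 mGal/m
Combined elevation correction = 0.2230628 × 3077.0 = 686.4 mGal

686.4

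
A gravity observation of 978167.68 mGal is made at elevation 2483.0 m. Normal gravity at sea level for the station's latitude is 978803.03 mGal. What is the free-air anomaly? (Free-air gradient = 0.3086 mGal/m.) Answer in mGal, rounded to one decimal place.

Free-air correction = 0.3086 × 2483.0 = 766.25 mGal
Free-air anomaly = 978167.68 − 978803.03 + (766.25) = 130.90 mGal

130.9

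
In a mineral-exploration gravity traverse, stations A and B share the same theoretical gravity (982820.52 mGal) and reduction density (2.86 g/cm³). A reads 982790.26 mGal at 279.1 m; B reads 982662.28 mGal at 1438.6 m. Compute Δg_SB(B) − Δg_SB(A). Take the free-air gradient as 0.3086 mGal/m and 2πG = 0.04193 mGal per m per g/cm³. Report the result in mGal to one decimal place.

Δg_SB(A) = 982790.26 − 982820.52 + 0.3086×279.1 − 0.04193×2.86×279.1 = 22.40 mGal
Δg_SB(B) = 982662.28 − 982820.52 + 0.3086×1438.6 − 0.04193×2.86×1438.6 = 113.20 mGal
Difference = 113.20 − (22.40) = 90.80 mGal

90.8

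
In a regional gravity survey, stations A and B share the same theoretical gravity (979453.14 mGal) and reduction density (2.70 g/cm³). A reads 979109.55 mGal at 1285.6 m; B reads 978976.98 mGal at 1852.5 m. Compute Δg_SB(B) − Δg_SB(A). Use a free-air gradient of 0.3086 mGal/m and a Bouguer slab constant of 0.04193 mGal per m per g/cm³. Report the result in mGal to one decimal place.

Δg_SB(A) = 979109.55 − 979453.14 + 0.3086×1285.6 − 0.04193×2.70×1285.6 = -92.40 mGal
Δg_SB(B) = 978976.98 − 979453.14 + 0.3086×1852.5 − 0.04193×2.70×1852.5 = -114.20 mGal
Difference = -114.20 − (-92.40) = -21.80 mGal

-21.8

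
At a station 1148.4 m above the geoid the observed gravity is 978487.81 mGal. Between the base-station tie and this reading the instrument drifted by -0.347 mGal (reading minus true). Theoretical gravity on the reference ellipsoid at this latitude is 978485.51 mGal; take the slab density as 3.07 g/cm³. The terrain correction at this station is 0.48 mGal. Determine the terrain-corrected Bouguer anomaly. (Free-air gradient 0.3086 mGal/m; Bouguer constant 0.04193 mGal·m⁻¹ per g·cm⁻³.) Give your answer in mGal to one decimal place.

209.7

Drift-corrected reading = 978487.81 − (-0.347) = 978488.157 mGal
Free-air correction = 0.3086 × 1148.4 = 354.40 mGal
Free-air anomaly = 978488.157 − 978485.51 + (354.40) = 357.047 mGal
Bouguer slab correction = 0.04193 × 3.07 × 1148.4 = 147.83 mGal
Simple Bouguer anomaly = 357.047 − (147.83) = 209.217 mGal
Complete Bouguer anomaly = 209.217 + 0.48 = 209.697 mGal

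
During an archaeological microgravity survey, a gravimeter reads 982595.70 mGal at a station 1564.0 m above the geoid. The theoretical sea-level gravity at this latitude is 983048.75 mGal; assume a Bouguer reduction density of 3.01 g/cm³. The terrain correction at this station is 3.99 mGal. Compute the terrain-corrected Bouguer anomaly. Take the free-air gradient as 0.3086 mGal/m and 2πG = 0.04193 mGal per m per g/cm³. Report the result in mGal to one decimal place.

Free-air correction = 0.3086 × 1564.0 = 482.65 mGal
Free-air anomaly = 982595.70 − 983048.75 + (482.65) = 29.60 mGal
Bouguer slab correction = 0.04193 × 3.01 × 1564.0 = 197.39 mGal
Simple Bouguer anomaly = 29.60 − (197.39) = -167.79 mGal
Complete Bouguer anomaly = -167.79 + 3.99 = -163.80 mGal

-163.8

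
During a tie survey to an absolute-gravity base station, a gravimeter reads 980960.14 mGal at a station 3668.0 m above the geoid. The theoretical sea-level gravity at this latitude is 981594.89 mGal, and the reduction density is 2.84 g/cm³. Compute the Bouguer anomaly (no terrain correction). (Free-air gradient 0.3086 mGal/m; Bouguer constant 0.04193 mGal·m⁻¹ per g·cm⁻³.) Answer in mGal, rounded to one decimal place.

Free-air correction = 0.3086 × 3668.0 = 1131.94 mGal
Free-air anomaly = 980960.14 − 981594.89 + (1131.94) = 497.19 mGal
Bouguer slab correction = 0.04193 × 2.84 × 3668.0 = 436.79 mGal
Simple Bouguer anomaly = 497.19 − (436.79) = 60.40 mGal

60.4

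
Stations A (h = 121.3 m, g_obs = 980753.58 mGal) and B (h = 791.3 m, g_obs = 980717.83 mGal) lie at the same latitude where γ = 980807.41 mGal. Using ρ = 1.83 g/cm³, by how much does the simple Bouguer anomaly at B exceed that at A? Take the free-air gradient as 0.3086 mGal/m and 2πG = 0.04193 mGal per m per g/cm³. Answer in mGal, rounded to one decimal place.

119.6

Δg_SB(A) = 980753.58 − 980807.41 + 0.3086×121.3 − 0.04193×1.83×121.3 = -25.70 mGal
Δg_SB(B) = 980717.83 − 980807.41 + 0.3086×791.3 − 0.04193×1.83×791.3 = 93.90 mGal
Difference = 93.90 − (-25.70) = 119.60 mGal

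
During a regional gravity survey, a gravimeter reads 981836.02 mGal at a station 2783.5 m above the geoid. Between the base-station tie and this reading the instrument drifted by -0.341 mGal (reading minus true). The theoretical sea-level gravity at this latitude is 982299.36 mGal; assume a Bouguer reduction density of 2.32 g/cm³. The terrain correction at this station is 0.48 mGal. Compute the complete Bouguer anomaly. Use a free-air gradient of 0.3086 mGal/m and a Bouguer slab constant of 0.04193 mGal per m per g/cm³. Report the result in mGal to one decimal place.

125.7

Drift-corrected reading = 981836.02 − (-0.341) = 981836.361 mGal
Free-air correction = 0.3086 × 2783.5 = 858.99 mGal
Free-air anomaly = 981836.361 − 982299.36 + (858.99) = 395.991 mGal
Bouguer slab correction = 0.04193 × 2.32 × 2783.5 = 270.77 mGal
Simple Bouguer anomaly = 395.991 − (270.77) = 125.221 mGal
Complete Bouguer anomaly = 125.221 + 0.48 = 125.701 mGal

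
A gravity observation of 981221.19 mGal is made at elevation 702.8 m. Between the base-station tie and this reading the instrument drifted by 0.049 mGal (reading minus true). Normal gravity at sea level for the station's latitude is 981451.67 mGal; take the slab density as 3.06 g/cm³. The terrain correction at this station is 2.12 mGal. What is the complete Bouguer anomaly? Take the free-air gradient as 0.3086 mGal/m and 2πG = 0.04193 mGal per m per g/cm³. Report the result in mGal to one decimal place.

-101.7

Drift-corrected reading = 981221.19 − (0.049) = 981221.141 mGal
Free-air correction = 0.3086 × 702.8 = 216.88 mGal
Free-air anomaly = 981221.141 − 981451.67 + (216.88) = -13.649 mGal
Bouguer slab correction = 0.04193 × 3.06 × 702.8 = 90.17 mGal
Simple Bouguer anomaly = -13.649 − (90.17) = -103.819 mGal
Complete Bouguer anomaly = -103.819 + 2.12 = -101.699 mGal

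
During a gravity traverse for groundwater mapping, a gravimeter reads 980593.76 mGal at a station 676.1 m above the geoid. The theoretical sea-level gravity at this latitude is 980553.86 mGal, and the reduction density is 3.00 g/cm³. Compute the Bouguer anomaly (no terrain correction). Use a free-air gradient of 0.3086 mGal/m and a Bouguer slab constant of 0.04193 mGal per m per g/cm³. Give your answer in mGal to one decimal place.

163.5

Free-air correction = 0.3086 × 676.1 = 208.64 mGal
Free-air anomaly = 980593.76 − 980553.86 + (208.64) = 248.54 mGal
Bouguer slab correction = 0.04193 × 3.00 × 676.1 = 85.05 mGal
Simple Bouguer anomaly = 248.54 − (85.05) = 163.49 mGal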